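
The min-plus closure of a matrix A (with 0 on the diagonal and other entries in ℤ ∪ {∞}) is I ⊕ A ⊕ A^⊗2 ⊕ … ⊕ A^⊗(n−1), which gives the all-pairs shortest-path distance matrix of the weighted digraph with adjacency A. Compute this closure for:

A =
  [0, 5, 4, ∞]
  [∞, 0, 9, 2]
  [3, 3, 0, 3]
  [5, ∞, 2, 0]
Closure =
  [0, 5, 4, 7]
  [7, 0, 4, 2]
  [3, 3, 0, 3]
  [5, 5, 2, 0]

This is the Floyd-Warshall all-pairs shortest-path computation. For each intermediate vertex k = 0, 1, …, 3, update dist[i][j] ← min(dist[i][j], dist[i][k] + dist[k][j]). The final matrix gives, for each (i, j), the minimum total weight of any directed path from i to j (possibly empty when i = j).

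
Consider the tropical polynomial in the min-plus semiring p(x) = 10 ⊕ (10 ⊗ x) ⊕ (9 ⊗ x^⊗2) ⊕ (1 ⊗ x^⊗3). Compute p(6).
p(6) = 10

A tropical monomial a ⊗ x^⊗i evaluates to a + i · x. Evaluating each term at x = 6:
  Term 0 contributes 10 + 0 · 6 = 10
  Term 1 contributes 10 + 1 · 6 = 16
  Term 2 contributes 9 + 2 · 6 = 21
  Term 3 contributes 1 + 3 · 6 = 19
p(6) = ⊕ of these = min[10, 16, 21, 19] = 10.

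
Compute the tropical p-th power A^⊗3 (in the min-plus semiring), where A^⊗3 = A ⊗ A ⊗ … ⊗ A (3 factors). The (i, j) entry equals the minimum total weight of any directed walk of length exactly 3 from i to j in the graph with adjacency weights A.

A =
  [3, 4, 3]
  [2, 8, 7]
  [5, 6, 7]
A^⊗3 =
  [9, 10, 9]
  [8, 9, 8]
  [11, 12, 11]

Each entry (A^⊗3)_ij equals the minimum over all length-3 walks i = v_0 → v_1 → … → v_3 = j of Σ_t A[v_t][v_{t+1}]. For example, for (i, j) = (0, 2) we minimise over 9 possible intermediate vertex sequences; the minimum is 9, attained along the walk 0 → 0 → 0 → 2.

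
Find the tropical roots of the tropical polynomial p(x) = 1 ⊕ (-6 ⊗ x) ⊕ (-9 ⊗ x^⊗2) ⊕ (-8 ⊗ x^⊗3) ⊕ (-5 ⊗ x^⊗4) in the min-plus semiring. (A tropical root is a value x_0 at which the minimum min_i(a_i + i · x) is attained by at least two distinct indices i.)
Roots: {-3, -1, 3, 7}

Each tropical root is a break point of the lower envelope of the lines y = a_i + i · x (there are 5 lines, with slopes 0, 1, ..., 4). Only the lines that attain the minimum somewhere contribute to roots; other lines are dominated. Here the surviving (envelope) indices are i = 4, i = 3, i = 2, i = 1, i = 0.
Intersections between consecutive envelope lines give the roots: for adjacent envelope indices i < j the intersection is x = (a_i − a_j) / (j − i). Reading off the sorted break points: {-3, -1, 3, 7}.
Verification: at each break x_0, at least two indices attain the minimum of min_i(a_i + i · x_0).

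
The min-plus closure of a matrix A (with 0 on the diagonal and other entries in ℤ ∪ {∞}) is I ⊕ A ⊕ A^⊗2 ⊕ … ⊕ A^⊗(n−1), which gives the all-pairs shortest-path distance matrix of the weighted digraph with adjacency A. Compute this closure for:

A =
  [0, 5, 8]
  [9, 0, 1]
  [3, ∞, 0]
Closure =
  [0, 5, 6]
  [4, 0, 1]
  [3, 8, 0]

This is the Floyd-Warshall all-pairs shortest-path computation. For each intermediate vertex k = 0, 1, …, 2, update dist[i][j] ← min(dist[i][j], dist[i][k] + dist[k][j]). The final matrix gives, for each (i, j), the minimum total weight of any directed path from i to j (possibly empty when i = j).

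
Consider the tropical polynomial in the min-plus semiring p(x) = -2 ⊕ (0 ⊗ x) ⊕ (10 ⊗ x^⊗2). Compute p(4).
p(4) = -2

A tropical monomial a ⊗ x^⊗i evaluates to a + i · x. Evaluating each term at x = 4:
  Term 0 contributes -2 + 0 · 4 = -2
  Term 1 contributes 0 + 1 · 4 = 4
  Term 2 contributes 10 + 2 · 4 = 18
p(4) = ⊕ of these = min[-2, 4, 18] = -2.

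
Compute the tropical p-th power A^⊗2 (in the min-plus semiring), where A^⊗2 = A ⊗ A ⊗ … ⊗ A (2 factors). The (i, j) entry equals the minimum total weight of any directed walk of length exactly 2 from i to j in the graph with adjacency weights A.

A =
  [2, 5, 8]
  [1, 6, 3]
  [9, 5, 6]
A^⊗2 =
  [4, 7, 8]
  [3, 6, 9]
  [6, 11, 8]

Each entry (A^⊗2)_ij equals the minimum over all length-2 walks i = v_0 → v_1 → … → v_2 = j of Σ_t A[v_t][v_{t+1}]. For example, for (i, j) = (0, 2) we minimise over 3 possible intermediate vertex sequences; the minimum is 8, attained along the walk 0 → 1 → 2.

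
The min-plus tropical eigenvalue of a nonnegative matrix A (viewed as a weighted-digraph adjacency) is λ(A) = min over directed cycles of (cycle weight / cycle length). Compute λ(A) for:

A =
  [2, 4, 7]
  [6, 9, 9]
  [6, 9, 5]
λ(A) = 2

Enumerate directed cycles and compute their means (weight / length). Sample:
  cycle 0 → 0: weight = 2, length = 1, mean = 2/1 ≈ 2.000
  cycle 1 → 1: weight = 9, length = 1, mean = 9/1 ≈ 9.000
  cycle 2 → 2: weight = 5, length = 1, mean = 5/1 ≈ 5.000
  cycle 0 → 1 → 0: weight = 10, length = 2, mean = 10/2 ≈ 5.000
  cycle 0 → 2 → 0: weight = 13, length = 2, mean = 13/2 ≈ 6.500
  cycle 1 → 0 → 1: weight = 10, length = 2, mean = 10/2 ≈ 5.000
Minimum mean = 2.000, attained e.g. along the cycle 0 → 0 with weight 2 and length 1. So λ(A) = 2/1 = 2.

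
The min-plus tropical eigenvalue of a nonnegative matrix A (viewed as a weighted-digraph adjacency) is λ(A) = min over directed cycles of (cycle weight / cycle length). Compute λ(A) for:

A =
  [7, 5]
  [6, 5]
λ(A) = 5

Enumerate directed cycles and compute their means (weight / length). Sample:
  cycle 0 → 0: weight = 7, length = 1, mean = 7/1 ≈ 7.000
  cycle 1 → 1: weight = 5, length = 1, mean = 5/1 ≈ 5.000
  cycle 0 → 1 → 0: weight = 11, length = 2, mean = 11/2 ≈ 5.500
  cycle 1 → 0 → 1: weight = 11, length = 2, mean = 11/2 ≈ 5.500
Minimum mean = 5.000, attained e.g. along the cycle 1 → 1 with weight 5 and length 1. So λ(A) = 5/1 = 5.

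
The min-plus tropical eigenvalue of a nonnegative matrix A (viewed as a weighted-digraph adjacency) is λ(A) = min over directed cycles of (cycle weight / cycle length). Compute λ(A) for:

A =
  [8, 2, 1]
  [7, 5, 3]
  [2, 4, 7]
λ(A) = 3/2

Enumerate directed cycles and compute their means (weight / length). Sample:
  cycle 0 → 0: weight = 8, length = 1, mean = 8/1 ≈ 8.000
  cycle 1 → 1: weight = 5, length = 1, mean = 5/1 ≈ 5.000
  cycle 2 → 2: weight = 7, length = 1, mean = 7/1 ≈ 7.000
  cycle 0 → 1 → 0: weight = 9, length = 2, mean = 9/2 ≈ 4.500
  cycle 0 → 2 → 0: weight = 3, length = 2, mean = 3/2 ≈ 1.500
  cycle 1 → 0 → 1: weight = 9, length = 2, mean = 9/2 ≈ 4.500
Minimum mean = 1.500, attained e.g. along the cycle 0 → 2 → 0 with weight 3 and length 2. So λ(A) = 3/2 = 3/2.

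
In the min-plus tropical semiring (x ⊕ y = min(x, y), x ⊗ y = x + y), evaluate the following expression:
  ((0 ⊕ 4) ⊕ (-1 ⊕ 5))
((0 ⊕ 4) ⊕ (-1 ⊕ 5)) = -1

Expand innermost to outermost. Recall ⊕ takes the minimum of its arguments and ⊗ takes their sum. Working out the expression ((0 ⊕ 4) ⊕ (-1 ⊕ 5)) gives -1.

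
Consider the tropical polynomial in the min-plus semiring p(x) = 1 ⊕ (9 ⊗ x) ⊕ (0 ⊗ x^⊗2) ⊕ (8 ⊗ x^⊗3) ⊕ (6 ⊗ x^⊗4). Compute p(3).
p(3) = 1

A tropical monomial a ⊗ x^⊗i evaluates to a + i · x. Evaluating each term at x = 3:
  Term 0 contributes 1 + 0 · 3 = 1
  Term 1 contributes 9 + 1 · 3 = 12
  Term 2 contributes 0 + 2 · 3 = 6
  Term 3 contributes 8 + 3 · 3 = 17
  Term 4 contributes 6 + 4 · 3 = 18
p(3) = ⊕ of these = min[1, 12, 6, 17, 18] = 1.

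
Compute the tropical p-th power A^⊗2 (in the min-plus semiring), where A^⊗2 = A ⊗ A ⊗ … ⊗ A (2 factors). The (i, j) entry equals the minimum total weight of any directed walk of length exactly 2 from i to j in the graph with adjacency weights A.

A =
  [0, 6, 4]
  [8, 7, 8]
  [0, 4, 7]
A^⊗2 =
  [0, 6, 4]
  [8, 12, 12]
  [0, 6, 4]

Each entry (A^⊗2)_ij equals the minimum over all length-2 walks i = v_0 → v_1 → … → v_2 = j of Σ_t A[v_t][v_{t+1}]. For example, for (i, j) = (0, 2) we minimise over 3 possible intermediate vertex sequences; the minimum is 4, attained along the walk 0 → 0 → 2.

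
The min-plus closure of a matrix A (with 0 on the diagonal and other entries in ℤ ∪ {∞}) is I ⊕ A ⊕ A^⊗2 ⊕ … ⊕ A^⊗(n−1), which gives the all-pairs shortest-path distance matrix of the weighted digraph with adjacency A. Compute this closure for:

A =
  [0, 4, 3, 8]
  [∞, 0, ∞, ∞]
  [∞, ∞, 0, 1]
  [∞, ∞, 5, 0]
Closure =
  [0, 4, 3, 4]
  [∞, 0, ∞, ∞]
  [∞, ∞, 0, 1]
  [∞, ∞, 5, 0]

This is the Floyd-Warshall all-pairs shortest-path computation. For each intermediate vertex k = 0, 1, …, 3, update dist[i][j] ← min(dist[i][j], dist[i][k] + dist[k][j]). The final matrix gives, for each (i, j), the minimum total weight of any directed path from i to j (possibly empty when i = j).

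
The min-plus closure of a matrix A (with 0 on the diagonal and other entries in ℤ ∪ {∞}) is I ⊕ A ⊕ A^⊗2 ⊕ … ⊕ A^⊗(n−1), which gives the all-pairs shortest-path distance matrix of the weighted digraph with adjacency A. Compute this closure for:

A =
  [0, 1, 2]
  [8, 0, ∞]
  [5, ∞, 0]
Closure =
  [0, 1, 2]
  [8, 0, 10]
  [5, 6, 0]

This is the Floyd-Warshall all-pairs shortest-path computation. For each intermediate vertex k = 0, 1, …, 2, update dist[i][j] ← min(dist[i][j], dist[i][k] + dist[k][j]). The final matrix gives, for each (i, j), the minimum total weight of any directed path from i to j (possibly empty when i = j).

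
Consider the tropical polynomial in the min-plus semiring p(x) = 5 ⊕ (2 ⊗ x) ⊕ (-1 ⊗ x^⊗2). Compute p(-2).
p(-2) = -5

A tropical monomial a ⊗ x^⊗i evaluates to a + i · x. Evaluating each term at x = -2:
  Term 0 contributes 5 + 0 · -2 = 5
  Term 1 contributes 2 + 1 · -2 = 0
  Term 2 contributes -1 + 2 · -2 = -5
p(-2) = ⊕ of these = min[5, 0, -5] = -5.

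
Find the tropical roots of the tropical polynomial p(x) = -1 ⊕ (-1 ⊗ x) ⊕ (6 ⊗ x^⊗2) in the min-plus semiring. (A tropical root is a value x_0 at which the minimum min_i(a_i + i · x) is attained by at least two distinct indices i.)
Roots: {-7, 0}

Each tropical root is a break point of the lower envelope of the lines y = a_i + i · x (there are 3 lines, with slopes 0, 1, ..., 2). Only the lines that attain the minimum somewhere contribute to roots; other lines are dominated. Here the surviving (envelope) indices are i = 2, i = 1, i = 0.
Intersections between consecutive envelope lines give the roots: for adjacent envelope indices i < j the intersection is x = (a_i − a_j) / (j − i). Reading off the sorted break points: {-7, 0}.
Verification: at each break x_0, at least two indices attain the minimum of min_i(a_i + i · x_0).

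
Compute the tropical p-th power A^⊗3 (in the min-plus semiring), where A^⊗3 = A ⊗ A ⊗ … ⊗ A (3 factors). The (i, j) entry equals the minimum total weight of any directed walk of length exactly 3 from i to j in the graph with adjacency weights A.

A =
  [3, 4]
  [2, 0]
A^⊗3 =
  [6, 4]
  [2, 0]

Each entry (A^⊗3)_ij equals the minimum over all length-3 walks i = v_0 → v_1 → … → v_3 = j of Σ_t A[v_t][v_{t+1}]. For example, for (i, j) = (0, 1) we minimise over 4 possible intermediate vertex sequences; the minimum is 4, attained along the walk 0 → 1 → 1 → 1.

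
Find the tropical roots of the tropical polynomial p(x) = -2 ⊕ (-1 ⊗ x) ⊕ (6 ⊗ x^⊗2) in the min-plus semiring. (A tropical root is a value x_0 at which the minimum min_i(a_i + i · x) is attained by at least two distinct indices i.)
Roots: {-7, -1}

Each tropical root is a break point of the lower envelope of the lines y = a_i + i · x (there are 3 lines, with slopes 0, 1, ..., 2). Only the lines that attain the minimum somewhere contribute to roots; other lines are dominated. Here the surviving (envelope) indices are i = 2, i = 1, i = 0.
Intersections between consecutive envelope lines give the roots: for adjacent envelope indices i < j the intersection is x = (a_i − a_j) / (j − i). Reading off the sorted break points: {-7, -1}.
Verification: at each break x_0, at least two indices attain the minimum of min_i(a_i + i · x_0).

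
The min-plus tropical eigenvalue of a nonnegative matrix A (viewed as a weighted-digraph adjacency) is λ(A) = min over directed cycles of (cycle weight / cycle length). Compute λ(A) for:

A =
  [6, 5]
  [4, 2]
λ(A) = 2

Enumerate directed cycles and compute their means (weight / length). Sample:
  cycle 0 → 0: weight = 6, length = 1, mean = 6/1 ≈ 6.000
  cycle 1 → 1: weight = 2, length = 1, mean = 2/1 ≈ 2.000
  cycle 0 → 1 → 0: weight = 9, length = 2, mean = 9/2 ≈ 4.500
  cycle 1 → 0 → 1: weight = 9, length = 2, mean = 9/2 ≈ 4.500
Minimum mean = 2.000, attained e.g. along the cycle 1 → 1 with weight 2 and length 1. So λ(A) = 2/1 = 2.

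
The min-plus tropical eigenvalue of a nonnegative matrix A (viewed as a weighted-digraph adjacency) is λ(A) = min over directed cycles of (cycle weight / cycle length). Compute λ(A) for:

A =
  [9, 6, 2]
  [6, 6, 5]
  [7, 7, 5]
λ(A) = 9/2

Enumerate directed cycles and compute their means (weight / length). Sample:
  cycle 0 → 0: weight = 9, length = 1, mean = 9/1 ≈ 9.000
  cycle 1 → 1: weight = 6, length = 1, mean = 6/1 ≈ 6.000
  cycle 2 → 2: weight = 5, length = 1, mean = 5/1 ≈ 5.000
  cycle 0 → 1 → 0: weight = 12, length = 2, mean = 12/2 ≈ 6.000
  cycle 0 → 2 → 0: weight = 9, length = 2, mean = 9/2 ≈ 4.500
  cycle 1 → 0 → 1: weight = 12, length = 2, mean = 12/2 ≈ 6.000
Minimum mean = 4.500, attained e.g. along the cycle 0 → 2 → 0 with weight 9 and length 2. So λ(A) = 9/2 = 9/2.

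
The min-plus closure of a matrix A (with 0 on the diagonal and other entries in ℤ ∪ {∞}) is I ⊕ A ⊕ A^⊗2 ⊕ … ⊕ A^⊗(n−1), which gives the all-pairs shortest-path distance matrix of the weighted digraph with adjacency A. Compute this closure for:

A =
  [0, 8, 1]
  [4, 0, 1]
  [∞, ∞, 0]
Closure =
  [0, 8, 1]
  [4, 0, 1]
  [∞, ∞, 0]

This is the Floyd-Warshall all-pairs shortest-path computation. For each intermediate vertex k = 0, 1, …, 2, update dist[i][j] ← min(dist[i][j], dist[i][k] + dist[k][j]). The final matrix gives, for each (i, j), the minimum total weight of any directed path from i to j (possibly empty when i = j).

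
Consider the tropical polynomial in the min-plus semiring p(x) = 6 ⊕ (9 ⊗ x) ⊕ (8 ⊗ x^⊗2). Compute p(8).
p(8) = 6

A tropical monomial a ⊗ x^⊗i evaluates to a + i · x. Evaluating each term at x = 8:
  Term 0 contributes 6 + 0 · 8 = 6
  Term 1 contributes 9 + 1 · 8 = 17
  Term 2 contributes 8 + 2 · 8 = 24
p(8) = ⊕ of these = min[6, 17, 24] = 6.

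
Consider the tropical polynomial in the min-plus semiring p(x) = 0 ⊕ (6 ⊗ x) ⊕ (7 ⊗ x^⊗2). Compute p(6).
p(6) = 0

A tropical monomial a ⊗ x^⊗i evaluates to a + i · x. Evaluating each term at x = 6:
  Term 0 contributes 0 + 0 · 6 = 0
  Term 1 contributes 6 + 1 · 6 = 12
  Term 2 contributes 7 + 2 · 6 = 19
p(6) = ⊕ of these = min[0, 12, 19] = 0.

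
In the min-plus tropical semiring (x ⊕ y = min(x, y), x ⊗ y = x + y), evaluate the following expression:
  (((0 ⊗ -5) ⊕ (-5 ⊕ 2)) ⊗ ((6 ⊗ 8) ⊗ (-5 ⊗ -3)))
(((0 ⊗ -5) ⊕ (-5 ⊕ 2)) ⊗ ((6 ⊗ 8) ⊗ (-5 ⊗ -3))) = 1

Expand innermost to outermost. Recall ⊕ takes the minimum of its arguments and ⊗ takes their sum. Working out the expression (((0 ⊗ -5) ⊕ (-5 ⊕ 2)) ⊗ ((6 ⊗ 8) ⊗ (-5 ⊗ -3))) gives 1.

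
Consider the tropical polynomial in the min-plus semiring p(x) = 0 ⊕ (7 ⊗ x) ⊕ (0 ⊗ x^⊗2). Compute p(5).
p(5) = 0

A tropical monomial a ⊗ x^⊗i evaluates to a + i · x. Evaluating each term at x = 5:
  Term 0 contributes 0 + 0 · 5 = 0
  Term 1 contributes 7 + 1 · 5 = 12
  Term 2 contributes 0 + 2 · 5 = 10
p(5) = ⊕ of these = min[0, 12, 10] = 0.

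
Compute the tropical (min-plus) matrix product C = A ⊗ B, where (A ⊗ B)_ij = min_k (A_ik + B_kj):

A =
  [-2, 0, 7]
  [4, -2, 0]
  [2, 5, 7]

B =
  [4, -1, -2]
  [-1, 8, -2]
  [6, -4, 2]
A ⊗ B =
  [-1, -3, -4]
  [-3, -4, -4]
  [4, 1, 0]

Apply the min-plus product entry-by-entry:
  C[0][0] = min over k of (A[0][0] + B[0][0] = -2 + 4 = 2, A[0][1] + B[1][0] = 0 + -1 = -1, A[0][2] + B[2][0] = 7 + 6 = 13) = -1 (attained at k = 1)
  C[0][1] = min over k of (A[0][0] + B[0][1] = -2 + -1 = -3, A[0][1] + B[1][1] = 0 + 8 = 8, A[0][2] + B[2][1] = 7 + -4 = 3) = -3 (attained at k = 0)
  C[0][2] = min over k of (A[0][0] + B[0][2] = -2 + -2 = -4, A[0][1] + B[1][2] = 0 + -2 = -2, A[0][2] + B[2][2] = 7 + 2 = 9) = -4 (attained at k = 0)
  C[1][0] = min over k of (A[1][0] + B[0][0] = 4 + 4 = 8, A[1][1] + B[1][0] = -2 + -1 = -3, A[1][2] + B[2][0] = 0 + 6 = 6) = -3 (attained at k = 1)
  C[1][1] = min over k of (A[1][0] + B[0][1] = 4 + -1 = 3, A[1][1] + B[1][1] = -2 + 8 = 6, A[1][2] + B[2][1] = 0 + -4 = -4) = -4 (attained at k = 2)
  C[1][2] = min over k of (A[1][0] + B[0][2] = 4 + -2 = 2, A[1][1] + B[1][2] = -2 + -2 = -4, A[1][2] + B[2][2] = 0 + 2 = 2) = -4 (attained at k = 1)
  C[2][0] = min over k of (A[2][0] + B[0][0] = 2 + 4 = 6, A[2][1] + B[1][0] = 5 + -1 = 4, A[2][2] + B[2][0] = 7 + 6 = 13) = 4 (attained at k = 1)
  C[2][1] = min over k of (A[2][0] + B[0][1] = 2 + -1 = 1, A[2][1] + B[1][1] = 5 + 8 = 13, A[2][2] + B[2][1] = 7 + -4 = 3) = 1 (attained at k = 0)
  C[2][2] = min over k of (A[2][0] + B[0][2] = 2 + -2 = 0, A[2][1] + B[1][2] = 5 + -2 = 3, A[2][2] + B[2][2] = 7 + 2 = 9) = 0 (attained at k = 0)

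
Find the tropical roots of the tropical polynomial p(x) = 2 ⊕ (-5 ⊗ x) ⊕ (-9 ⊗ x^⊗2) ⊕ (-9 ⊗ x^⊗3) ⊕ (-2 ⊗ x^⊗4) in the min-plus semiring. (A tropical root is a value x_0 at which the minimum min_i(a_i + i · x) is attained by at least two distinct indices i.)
Roots: {-7, 0, 4, 7}

Each tropical root is a break point of the lower envelope of the lines y = a_i + i · x (there are 5 lines, with slopes 0, 1, ..., 4). Only the lines that attain the minimum somewhere contribute to roots; other lines are dominated. Here the surviving (envelope) indices are i = 4, i = 3, i = 2, i = 1, i = 0.
Intersections between consecutive envelope lines give the roots: for adjacent envelope indices i < j the intersection is x = (a_i − a_j) / (j − i). Reading off the sorted break points: {-7, 0, 4, 7}.
Verification: at each break x_0, at least two indices attain the minimum of min_i(a_i + i · x_0).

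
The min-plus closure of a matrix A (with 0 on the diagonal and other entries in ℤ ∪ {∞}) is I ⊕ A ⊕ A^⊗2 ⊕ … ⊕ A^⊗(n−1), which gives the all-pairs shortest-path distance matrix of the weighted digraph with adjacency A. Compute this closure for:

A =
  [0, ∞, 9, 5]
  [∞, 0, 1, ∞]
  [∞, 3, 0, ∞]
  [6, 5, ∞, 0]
Closure =
  [0, 10, 9, 5]
  [∞, 0, 1, ∞]
  [∞, 3, 0, ∞]
  [6, 5, 6, 0]

This is the Floyd-Warshall all-pairs shortest-path computation. For each intermediate vertex k = 0, 1, …, 3, update dist[i][j] ← min(dist[i][j], dist[i][k] + dist[k][j]). The final matrix gives, for each (i, j), the minimum total weight of any directed path from i to j (possibly empty when i = j).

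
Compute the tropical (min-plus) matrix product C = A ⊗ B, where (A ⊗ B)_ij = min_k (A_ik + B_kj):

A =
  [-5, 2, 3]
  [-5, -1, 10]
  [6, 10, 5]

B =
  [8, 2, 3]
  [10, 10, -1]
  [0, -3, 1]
A ⊗ B =
  [3, -3, -2]
  [3, -3, -2]
  [5, 2, 6]

Apply the min-plus product entry-by-entry:
  C[0][0] = min over k of (A[0][0] + B[0][0] = -5 + 8 = 3, A[0][1] + B[1][0] = 2 + 10 = 12, A[0][2] + B[2][0] = 3 + 0 = 3) = 3 (attained at k = 0)
  C[0][1] = min over k of (A[0][0] + B[0][1] = -5 + 2 = -3, A[0][1] + B[1][1] = 2 + 10 = 12, A[0][2] + B[2][1] = 3 + -3 = 0) = -3 (attained at k = 0)
  C[0][2] = min over k of (A[0][0] + B[0][2] = -5 + 3 = -2, A[0][1] + B[1][2] = 2 + -1 = 1, A[0][2] + B[2][2] = 3 + 1 = 4) = -2 (attained at k = 0)
  C[1][0] = min over k of (A[1][0] + B[0][0] = -5 + 8 = 3, A[1][1] + B[1][0] = -1 + 10 = 9, A[1][2] + B[2][0] = 10 + 0 = 10) = 3 (attained at k = 0)
  C[1][1] = min over k of (A[1][0] + B[0][1] = -5 + 2 = -3, A[1][1] + B[1][1] = -1 + 10 = 9, A[1][2] + B[2][1] = 10 + -3 = 7) = -3 (attained at k = 0)
  C[1][2] = min over k of (A[1][0] + B[0][2] = -5 + 3 = -2, A[1][1] + B[1][2] = -1 + -1 = -2, A[1][2] + B[2][2] = 10 + 1 = 11) = -2 (attained at k = 0)
  C[2][0] = min over k of (A[2][0] + B[0][0] = 6 + 8 = 14, A[2][1] + B[1][0] = 10 + 10 = 20, A[2][2] + B[2][0] = 5 + 0 = 5) = 5 (attained at k = 2)
  C[2][1] = min over k of (A[2][0] + B[0][1] = 6 + 2 = 8, A[2][1] + B[1][1] = 10 + 10 = 20, A[2][2] + B[2][1] = 5 + -3 = 2) = 2 (attained at k = 2)
  C[2][2] = min over k of (A[2][0] + B[0][2] = 6 + 3 = 9, A[2][1] + B[1][2] = 10 + -1 = 9, A[2][2] + B[2][2] = 5 + 1 = 6) = 6 (attained at k = 2)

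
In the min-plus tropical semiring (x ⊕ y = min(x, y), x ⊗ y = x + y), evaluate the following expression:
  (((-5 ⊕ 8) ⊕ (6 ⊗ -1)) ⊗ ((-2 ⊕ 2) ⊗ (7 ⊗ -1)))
(((-5 ⊕ 8) ⊕ (6 ⊗ -1)) ⊗ ((-2 ⊕ 2) ⊗ (7 ⊗ -1))) = -1

Expand innermost to outermost. Recall ⊕ takes the minimum of its arguments and ⊗ takes their sum. Working out the expression (((-5 ⊕ 8) ⊕ (6 ⊗ -1)) ⊗ ((-2 ⊕ 2) ⊗ (7 ⊗ -1))) gives -1.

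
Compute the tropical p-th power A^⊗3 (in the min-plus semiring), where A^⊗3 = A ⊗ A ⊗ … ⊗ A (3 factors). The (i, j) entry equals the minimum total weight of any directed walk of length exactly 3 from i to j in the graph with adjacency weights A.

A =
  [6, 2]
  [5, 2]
A^⊗3 =
  [9, 6]
  [9, 6]

Each entry (A^⊗3)_ij equals the minimum over all length-3 walks i = v_0 → v_1 → … → v_3 = j of Σ_t A[v_t][v_{t+1}]. For example, for (i, j) = (0, 1) we minimise over 4 possible intermediate vertex sequences; the minimum is 6, attained along the walk 0 → 1 → 1 → 1.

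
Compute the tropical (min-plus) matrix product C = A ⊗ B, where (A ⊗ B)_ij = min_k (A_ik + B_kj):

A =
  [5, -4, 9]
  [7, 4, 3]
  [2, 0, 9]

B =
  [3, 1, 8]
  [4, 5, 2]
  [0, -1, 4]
A ⊗ B =
  [0, 1, -2]
  [3, 2, 6]
  [4, 3, 2]

Apply the min-plus product entry-by-entry:
  C[0][0] = min over k of (A[0][0] + B[0][0] = 5 + 3 = 8, A[0][1] + B[1][0] = -4 + 4 = 0, A[0][2] + B[2][0] = 9 + 0 = 9) = 0 (attained at k = 1)
  C[0][1] = min over k of (A[0][0] + B[0][1] = 5 + 1 = 6, A[0][1] + B[1][1] = -4 + 5 = 1, A[0][2] + B[2][1] = 9 + -1 = 8) = 1 (attained at k = 1)
  C[0][2] = min over k of (A[0][0] + B[0][2] = 5 + 8 = 13, A[0][1] + B[1][2] = -4 + 2 = -2, A[0][2] + B[2][2] = 9 + 4 = 13) = -2 (attained at k = 1)
  C[1][0] = min over k of (A[1][0] + B[0][0] = 7 + 3 = 10, A[1][1] + B[1][0] = 4 + 4 = 8, A[1][2] + B[2][0] = 3 + 0 = 3) = 3 (attained at k = 2)
  C[1][1] = min over k of (A[1][0] + B[0][1] = 7 + 1 = 8, A[1][1] + B[1][1] = 4 + 5 = 9, A[1][2] + B[2][1] = 3 + -1 = 2) = 2 (attained at k = 2)
  C[1][2] = min over k of (A[1][0] + B[0][2] = 7 + 8 = 15, A[1][1] + B[1][2] = 4 + 2 = 6, A[1][2] + B[2][2] = 3 + 4 = 7) = 6 (attained at k = 1)
  C[2][0] = min over k of (A[2][0] + B[0][0] = 2 + 3 = 5, A[2][1] + B[1][0] = 0 + 4 = 4, A[2][2] + B[2][0] = 9 + 0 = 9) = 4 (attained at k = 1)
  C[2][1] = min over k of (A[2][0] + B[0][1] = 2 + 1 = 3, A[2][1] + B[1][1] = 0 + 5 = 5, A[2][2] + B[2][1] = 9 + -1 = 8) = 3 (attained at k = 0)
  C[2][2] = min over k of (A[2][0] + B[0][2] = 2 + 8 = 10, A[2][1] + B[1][2] = 0 + 2 = 2, A[2][2] + B[2][2] = 9 + 4 = 13) = 2 (attained at k = 1)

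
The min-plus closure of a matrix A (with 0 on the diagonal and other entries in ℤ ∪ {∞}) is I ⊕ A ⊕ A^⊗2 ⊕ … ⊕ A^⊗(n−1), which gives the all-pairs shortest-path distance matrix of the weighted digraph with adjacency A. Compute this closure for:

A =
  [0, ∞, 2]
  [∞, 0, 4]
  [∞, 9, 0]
Closure =
  [0, 11, 2]
  [∞, 0, 4]
  [∞, 9, 0]

This is the Floyd-Warshall all-pairs shortest-path computation. For each intermediate vertex k = 0, 1, …, 2, update dist[i][j] ← min(dist[i][j], dist[i][k] + dist[k][j]). The final matrix gives, for each (i, j), the minimum total weight of any directed path from i to j (possibly empty when i = j).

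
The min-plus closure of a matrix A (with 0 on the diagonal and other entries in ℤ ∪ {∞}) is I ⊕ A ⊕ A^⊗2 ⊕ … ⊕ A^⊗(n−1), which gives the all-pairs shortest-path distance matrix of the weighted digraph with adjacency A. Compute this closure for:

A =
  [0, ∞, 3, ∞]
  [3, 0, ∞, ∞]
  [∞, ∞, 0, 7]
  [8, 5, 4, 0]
Closure =
  [0, 15, 3, 10]
  [3, 0, 6, 13]
  [15, 12, 0, 7]
  [8, 5, 4, 0]

This is the Floyd-Warshall all-pairs shortest-path computation. For each intermediate vertex k = 0, 1, …, 3, update dist[i][j] ← min(dist[i][j], dist[i][k] + dist[k][j]). The final matrix gives, for each (i, j), the minimum total weight of any directed path from i to j (possibly empty when i = j).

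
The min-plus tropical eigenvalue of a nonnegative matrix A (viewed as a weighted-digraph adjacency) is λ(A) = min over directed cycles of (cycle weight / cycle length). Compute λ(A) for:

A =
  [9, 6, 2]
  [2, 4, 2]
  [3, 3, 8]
λ(A) = 7/3

Enumerate directed cycles and compute their means (weight / length). Sample:
  cycle 0 → 0: weight = 9, length = 1, mean = 9/1 ≈ 9.000
  cycle 1 → 1: weight = 4, length = 1, mean = 4/1 ≈ 4.000
  cycle 2 → 2: weight = 8, length = 1, mean = 8/1 ≈ 8.000
  cycle 0 → 1 → 0: weight = 8, length = 2, mean = 8/2 ≈ 4.000
  cycle 0 → 2 → 0: weight = 5, length = 2, mean = 5/2 ≈ 2.500
  cycle 1 → 0 → 1: weight = 8, length = 2, mean = 8/2 ≈ 4.000
Minimum mean = 2.333, attained e.g. along the cycle 0 → 2 → 1 → 0 with weight 7 and length 3. So λ(A) = 7/3 = 7/3.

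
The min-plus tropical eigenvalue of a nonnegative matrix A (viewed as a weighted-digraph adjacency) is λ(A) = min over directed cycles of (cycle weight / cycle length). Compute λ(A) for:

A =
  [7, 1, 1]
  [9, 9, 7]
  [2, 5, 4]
λ(A) = 3/2

Enumerate directed cycles and compute their means (weight / length). Sample:
  cycle 0 → 0: weight = 7, length = 1, mean = 7/1 ≈ 7.000
  cycle 1 → 1: weight = 9, length = 1, mean = 9/1 ≈ 9.000
  cycle 2 → 2: weight = 4, length = 1, mean = 4/1 ≈ 4.000
  cycle 0 → 1 → 0: weight = 10, length = 2, mean = 10/2 ≈ 5.000
  cycle 0 → 2 → 0: weight = 3, length = 2, mean = 3/2 ≈ 1.500
  cycle 1 → 0 → 1: weight = 10, length = 2, mean = 10/2 ≈ 5.000
Minimum mean = 1.500, attained e.g. along the cycle 0 → 2 → 0 with weight 3 and length 2. So λ(A) = 3/2 = 3/2.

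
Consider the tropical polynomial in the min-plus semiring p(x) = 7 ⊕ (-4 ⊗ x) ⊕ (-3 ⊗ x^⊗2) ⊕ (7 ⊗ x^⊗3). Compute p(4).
p(4) = 0

A tropical monomial a ⊗ x^⊗i evaluates to a + i · x. Evaluating each term at x = 4:
  Term 0 contributes 7 + 0 · 4 = 7
  Term 1 contributes -4 + 1 · 4 = 0
  Term 2 contributes -3 + 2 · 4 = 5
  Term 3 contributes 7 + 3 · 4 = 19
p(4) = ⊕ of these = min[7, 0, 5, 19] = 0.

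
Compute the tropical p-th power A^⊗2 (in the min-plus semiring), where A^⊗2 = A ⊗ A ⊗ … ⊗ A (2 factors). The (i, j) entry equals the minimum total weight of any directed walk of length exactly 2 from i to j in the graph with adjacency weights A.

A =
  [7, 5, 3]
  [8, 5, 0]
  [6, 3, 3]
A^⊗2 =
  [9, 6, 5]
  [6, 3, 3]
  [9, 6, 3]

Each entry (A^⊗2)_ij equals the minimum over all length-2 walks i = v_0 → v_1 → … → v_2 = j of Σ_t A[v_t][v_{t+1}]. For example, for (i, j) = (0, 2) we minimise over 3 possible intermediate vertex sequences; the minimum is 5, attained along the walk 0 → 1 → 2.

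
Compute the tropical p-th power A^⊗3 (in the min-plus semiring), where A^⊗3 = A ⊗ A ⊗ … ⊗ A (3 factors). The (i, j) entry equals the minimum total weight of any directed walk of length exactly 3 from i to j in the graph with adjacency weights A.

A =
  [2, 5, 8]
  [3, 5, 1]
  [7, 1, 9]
A^⊗3 =
  [6, 7, 8]
  [5, 7, 3]
  [6, 3, 7]

Each entry (A^⊗3)_ij equals the minimum over all length-3 walks i = v_0 → v_1 → … → v_3 = j of Σ_t A[v_t][v_{t+1}]. For example, for (i, j) = (0, 2) we minimise over 9 possible intermediate vertex sequences; the minimum is 8, attained along the walk 0 → 0 → 1 → 2.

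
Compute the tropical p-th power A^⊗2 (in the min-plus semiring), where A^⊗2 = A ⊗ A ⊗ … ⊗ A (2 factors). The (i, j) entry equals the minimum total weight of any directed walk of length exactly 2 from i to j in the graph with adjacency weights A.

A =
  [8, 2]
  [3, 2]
A^⊗2 =
  [5, 4]
  [5, 4]

Each entry (A^⊗2)_ij equals the minimum over all length-2 walks i = v_0 → v_1 → … → v_2 = j of Σ_t A[v_t][v_{t+1}]. For example, for (i, j) = (0, 1) we minimise over 2 possible intermediate vertex sequences; the minimum is 4, attained along the walk 0 → 1 → 1.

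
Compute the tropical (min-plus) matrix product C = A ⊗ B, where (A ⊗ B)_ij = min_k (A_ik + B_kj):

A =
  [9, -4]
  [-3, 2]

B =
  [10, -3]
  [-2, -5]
A ⊗ B =
  [-6, -9]
  [0, -6]

Apply the min-plus product entry-by-entry:
  C[0][0] = min over k of (A[0][0] + B[0][0] = 9 + 10 = 19, A[0][1] + B[1][0] = -4 + -2 = -6) = -6 (attained at k = 1)
  C[0][1] = min over k of (A[0][0] + B[0][1] = 9 + -3 = 6, A[0][1] + B[1][1] = -4 + -5 = -9) = -9 (attained at k = 1)
  C[1][0] = min over k of (A[1][0] + B[0][0] = -3 + 10 = 7, A[1][1] + B[1][0] = 2 + -2 = 0) = 0 (attained at k = 1)
  C[1][1] = min over k of (A[1][0] + B[0][1] = -3 + -3 = -6, A[1][1] + B[1][1] = 2 + -5 = -3) = -6 (attained at k = 0)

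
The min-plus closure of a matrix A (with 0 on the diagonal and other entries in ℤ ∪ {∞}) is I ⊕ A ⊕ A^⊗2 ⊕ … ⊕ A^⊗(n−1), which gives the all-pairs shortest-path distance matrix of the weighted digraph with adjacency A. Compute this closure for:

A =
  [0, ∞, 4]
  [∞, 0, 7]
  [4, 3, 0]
Closure =
  [0, 7, 4]
  [11, 0, 7]
  [4, 3, 0]

This is the Floyd-Warshall all-pairs shortest-path computation. For each intermediate vertex k = 0, 1, …, 2, update dist[i][j] ← min(dist[i][j], dist[i][k] + dist[k][j]). The final matrix gives, for each (i, j), the minimum total weight of any directed path from i to j (possibly empty when i = j).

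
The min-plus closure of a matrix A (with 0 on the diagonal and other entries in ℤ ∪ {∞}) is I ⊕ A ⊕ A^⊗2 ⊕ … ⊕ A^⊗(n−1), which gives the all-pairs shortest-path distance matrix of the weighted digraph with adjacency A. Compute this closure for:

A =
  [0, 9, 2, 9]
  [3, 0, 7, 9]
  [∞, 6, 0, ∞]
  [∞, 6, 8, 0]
Closure =
  [0, 8, 2, 9]
  [3, 0, 5, 9]
  [9, 6, 0, 15]
  [9, 6, 8, 0]

This is the Floyd-Warshall all-pairs shortest-path computation. For each intermediate vertex k = 0, 1, …, 3, update dist[i][j] ← min(dist[i][j], dist[i][k] + dist[k][j]). The final matrix gives, for each (i, j), the minimum total weight of any directed path from i to j (possibly empty when i = j).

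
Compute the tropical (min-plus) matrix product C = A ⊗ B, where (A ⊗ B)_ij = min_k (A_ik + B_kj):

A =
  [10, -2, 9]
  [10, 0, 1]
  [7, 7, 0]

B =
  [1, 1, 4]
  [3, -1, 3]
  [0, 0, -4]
A ⊗ B =
  [1, -3, 1]
  [1, -1, -3]
  [0, 0, -4]

Apply the min-plus product entry-by-entry:
  C[0][0] = min over k of (A[0][0] + B[0][0] = 10 + 1 = 11, A[0][1] + B[1][0] = -2 + 3 = 1, A[0][2] + B[2][0] = 9 + 0 = 9) = 1 (attained at k = 1)
  C[0][1] = min over k of (A[0][0] + B[0][1] = 10 + 1 = 11, A[0][1] + B[1][1] = -2 + -1 = -3, A[0][2] + B[2][1] = 9 + 0 = 9) = -3 (attained at k = 1)
  C[0][2] = min over k of (A[0][0] + B[0][2] = 10 + 4 = 14, A[0][1] + B[1][2] = -2 + 3 = 1, A[0][2] + B[2][2] = 9 + -4 = 5) = 1 (attained at k = 1)
  C[1][0] = min over k of (A[1][0] + B[0][0] = 10 + 1 = 11, A[1][1] + B[1][0] = 0 + 3 = 3, A[1][2] + B[2][0] = 1 + 0 = 1) = 1 (attained at k = 2)
  C[1][1] = min over k of (A[1][0] + B[0][1] = 10 + 1 = 11, A[1][1] + B[1][1] = 0 + -1 = -1, A[1][2] + B[2][1] = 1 + 0 = 1) = -1 (attained at k = 1)
  C[1][2] = min over k of (A[1][0] + B[0][2] = 10 + 4 = 14, A[1][1] + B[1][2] = 0 + 3 = 3, A[1][2] + B[2][2] = 1 + -4 = -3) = -3 (attained at k = 2)
  C[2][0] = min over k of (A[2][0] + B[0][0] = 7 + 1 = 8, A[2][1] + B[1][0] = 7 + 3 = 10, A[2][2] + B[2][0] = 0 + 0 = 0) = 0 (attained at k = 2)
  C[2][1] = min over k of (A[2][0] + B[0][1] = 7 + 1 = 8, A[2][1] + B[1][1] = 7 + -1 = 6, A[2][2] + B[2][1] = 0 + 0 = 0) = 0 (attained at k = 2)
  C[2][2] = min over k of (A[2][0] + B[0][2] = 7 + 4 = 11, A[2][1] + B[1][2] = 7 + 3 = 10, A[2][2] + B[2][2] = 0 + -4 = -4) = -4 (attained at k = 2)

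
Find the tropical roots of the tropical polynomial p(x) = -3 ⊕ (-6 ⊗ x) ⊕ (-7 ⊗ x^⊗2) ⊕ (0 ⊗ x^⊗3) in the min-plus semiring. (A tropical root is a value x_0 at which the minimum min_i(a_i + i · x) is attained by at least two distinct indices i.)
Roots: {-7, 1, 3}

Each tropical root is a break point of the lower envelope of the lines y = a_i + i · x (there are 4 lines, with slopes 0, 1, ..., 3). Only the lines that attain the minimum somewhere contribute to roots; other lines are dominated. Here the surviving (envelope) indices are i = 3, i = 2, i = 1, i = 0.
Intersections between consecutive envelope lines give the roots: for adjacent envelope indices i < j the intersection is x = (a_i − a_j) / (j − i). Reading off the sorted break points: {-7, 1, 3}.
Verification: at each break x_0, at least two indices attain the minimum of min_i(a_i + i · x_0).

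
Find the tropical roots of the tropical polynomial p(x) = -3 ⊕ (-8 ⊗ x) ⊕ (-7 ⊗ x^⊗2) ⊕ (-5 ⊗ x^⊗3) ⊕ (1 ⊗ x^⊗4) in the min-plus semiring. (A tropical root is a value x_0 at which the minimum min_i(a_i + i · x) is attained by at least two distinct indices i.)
Roots: {-6, -2, -1, 5}

Each tropical root is a break point of the lower envelope of the lines y = a_i + i · x (there are 5 lines, with slopes 0, 1, ..., 4). Only the lines that attain the minimum somewhere contribute to roots; other lines are dominated. Here the surviving (envelope) indices are i = 4, i = 3, i = 2, i = 1, i = 0.
Intersections between consecutive envelope lines give the roots: for adjacent envelope indices i < j the intersection is x = (a_i − a_j) / (j − i). Reading off the sorted break points: {-6, -2, -1, 5}.
Verification: at each break x_0, at least two indices attain the minimum of min_i(a_i + i · x_0).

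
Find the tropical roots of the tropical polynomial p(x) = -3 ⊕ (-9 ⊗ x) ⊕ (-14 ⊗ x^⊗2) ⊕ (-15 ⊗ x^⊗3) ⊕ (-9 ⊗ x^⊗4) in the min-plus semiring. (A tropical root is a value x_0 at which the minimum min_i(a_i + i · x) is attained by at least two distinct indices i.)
Roots: {-6, 1, 5, 6}

Each tropical root is a break point of the lower envelope of the lines y = a_i + i · x (there are 5 lines, with slopes 0, 1, ..., 4). Only the lines that attain the minimum somewhere contribute to roots; other lines are dominated. Here the surviving (envelope) indices are i = 4, i = 3, i = 2, i = 1, i = 0.
Intersections between consecutive envelope lines give the roots: for adjacent envelope indices i < j the intersection is x = (a_i − a_j) / (j − i). Reading off the sorted break points: {-6, 1, 5, 6}.
Verification: at each break x_0, at least two indices attain the minimum of min_i(a_i + i · x_0).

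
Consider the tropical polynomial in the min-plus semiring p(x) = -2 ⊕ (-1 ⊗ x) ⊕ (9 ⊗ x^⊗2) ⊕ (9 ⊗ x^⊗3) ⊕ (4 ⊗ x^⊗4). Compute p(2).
p(2) = -2

A tropical monomial a ⊗ x^⊗i evaluates to a + i · x. Evaluating each term at x = 2:
  Term 0 contributes -2 + 0 · 2 = -2
  Term 1 contributes -1 + 1 · 2 = 1
  Term 2 contributes 9 + 2 · 2 = 13
  Term 3 contributes 9 + 3 · 2 = 15
  Term 4 contributes 4 + 4 · 2 = 12
p(2) = ⊕ of these = min[-2, 1, 13, 15, 12] = -2.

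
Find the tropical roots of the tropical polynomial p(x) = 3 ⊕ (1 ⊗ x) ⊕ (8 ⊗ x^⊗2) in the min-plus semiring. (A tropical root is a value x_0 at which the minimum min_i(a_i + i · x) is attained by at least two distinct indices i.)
Roots: {-7, 2}

Each tropical root is a break point of the lower envelope of the lines y = a_i + i · x (there are 3 lines, with slopes 0, 1, ..., 2). Only the lines that attain the minimum somewhere contribute to roots; other lines are dominated. Here the surviving (envelope) indices are i = 2, i = 1, i = 0.
Intersections between consecutive envelope lines give the roots: for adjacent envelope indices i < j the intersection is x = (a_i − a_j) / (j − i). Reading off the sorted break points: {-7, 2}.
Verification: at each break x_0, at least two indices attain the minimum of min_i(a_i + i · x_0).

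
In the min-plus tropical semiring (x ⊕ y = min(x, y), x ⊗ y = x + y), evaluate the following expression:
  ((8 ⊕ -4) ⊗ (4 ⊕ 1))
((8 ⊕ -4) ⊗ (4 ⊕ 1)) = -3

Expand innermost to outermost. Recall ⊕ takes the minimum of its arguments and ⊗ takes their sum. Working out the expression ((8 ⊕ -4) ⊗ (4 ⊕ 1)) gives -3.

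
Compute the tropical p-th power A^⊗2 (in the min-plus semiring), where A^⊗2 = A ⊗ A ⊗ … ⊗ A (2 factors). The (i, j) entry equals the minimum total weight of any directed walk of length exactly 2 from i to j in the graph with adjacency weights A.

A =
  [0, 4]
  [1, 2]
A^⊗2 =
  [0, 4]
  [1, 4]

Each entry (A^⊗2)_ij equals the minimum over all length-2 walks i = v_0 → v_1 → … → v_2 = j of Σ_t A[v_t][v_{t+1}]. For example, for (i, j) = (0, 1) we minimise over 2 possible intermediate vertex sequences; the minimum is 4, attained along the walk 0 → 0 → 1.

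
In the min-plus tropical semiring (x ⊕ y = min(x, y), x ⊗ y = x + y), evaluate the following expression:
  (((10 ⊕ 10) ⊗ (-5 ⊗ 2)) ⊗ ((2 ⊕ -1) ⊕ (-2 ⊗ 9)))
(((10 ⊕ 10) ⊗ (-5 ⊗ 2)) ⊗ ((2 ⊕ -1) ⊕ (-2 ⊗ 9))) = 6

Expand innermost to outermost. Recall ⊕ takes the minimum of its arguments and ⊗ takes their sum. Working out the expression (((10 ⊕ 10) ⊗ (-5 ⊗ 2)) ⊗ ((2 ⊕ -1) ⊕ (-2 ⊗ 9))) gives 6.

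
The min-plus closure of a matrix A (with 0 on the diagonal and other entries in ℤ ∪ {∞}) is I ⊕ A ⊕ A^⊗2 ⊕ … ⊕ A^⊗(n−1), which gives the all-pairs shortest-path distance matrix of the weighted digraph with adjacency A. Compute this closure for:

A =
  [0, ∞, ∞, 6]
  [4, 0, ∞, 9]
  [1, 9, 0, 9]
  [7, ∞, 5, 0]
Closure =
  [0, 20, 11, 6]
  [4, 0, 14, 9]
  [1, 9, 0, 7]
  [6, 14, 5, 0]

This is the Floyd-Warshall all-pairs shortest-path computation. For each intermediate vertex k = 0, 1, …, 3, update dist[i][j] ← min(dist[i][j], dist[i][k] + dist[k][j]). The final matrix gives, for each (i, j), the minimum total weight of any directed path from i to j (possibly empty when i = j).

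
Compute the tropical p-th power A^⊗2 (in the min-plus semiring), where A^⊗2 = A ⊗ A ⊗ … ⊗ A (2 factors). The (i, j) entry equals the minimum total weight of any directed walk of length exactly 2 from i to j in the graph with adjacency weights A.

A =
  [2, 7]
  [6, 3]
A^⊗2 =
  [4, 9]
  [8, 6]

Each entry (A^⊗2)_ij equals the minimum over all length-2 walks i = v_0 → v_1 → … → v_2 = j of Σ_t A[v_t][v_{t+1}]. For example, for (i, j) = (0, 1) we minimise over 2 possible intermediate vertex sequences; the minimum is 9, attained along the walk 0 → 0 → 1.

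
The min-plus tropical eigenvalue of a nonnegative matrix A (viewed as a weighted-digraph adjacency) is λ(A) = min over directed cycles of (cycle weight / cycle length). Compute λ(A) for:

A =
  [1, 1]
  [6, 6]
λ(A) = 1

Enumerate directed cycles and compute their means (weight / length). Sample:
  cycle 0 → 0: weight = 1, length = 1, mean = 1/1 ≈ 1.000
  cycle 1 → 1: weight = 6, length = 1, mean = 6/1 ≈ 6.000
  cycle 0 → 1 → 0: weight = 7, length = 2, mean = 7/2 ≈ 3.500
  cycle 1 → 0 → 1: weight = 7, length = 2, mean = 7/2 ≈ 3.500
Minimum mean = 1.000, attained e.g. along the cycle 0 → 0 with weight 1 and length 1. So λ(A) = 1/1 = 1.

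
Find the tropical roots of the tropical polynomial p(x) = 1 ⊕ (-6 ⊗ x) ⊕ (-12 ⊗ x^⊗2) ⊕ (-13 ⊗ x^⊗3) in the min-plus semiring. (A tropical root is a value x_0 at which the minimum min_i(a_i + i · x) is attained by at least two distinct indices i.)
Roots: {1, 6, 7}

Each tropical root is a break point of the lower envelope of the lines y = a_i + i · x (there are 4 lines, with slopes 0, 1, ..., 3). Only the lines that attain the minimum somewhere contribute to roots; other lines are dominated. Here the surviving (envelope) indices are i = 3, i = 2, i = 1, i = 0.
Intersections between consecutive envelope lines give the roots: for adjacent envelope indices i < j the intersection is x = (a_i − a_j) / (j − i). Reading off the sorted break points: {1, 6, 7}.
Verification: at each break x_0, at least two indices attain the minimum of min_i(a_i + i · x_0).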